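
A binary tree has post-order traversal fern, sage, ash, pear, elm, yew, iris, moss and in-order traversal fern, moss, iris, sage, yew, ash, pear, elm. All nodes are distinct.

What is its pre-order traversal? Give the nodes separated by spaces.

moss fern iris yew sage elm pear ash

The last element of post-order is the root; it splits in-order into left and right subtrees.
Root moss: left subtree has 1 node {fern}, right has 6 {iris, sage, yew, ash, pear, elm}.
  Root iris: left subtree has 0 nodes { }, right has 5 {sage, yew, ash, pear, elm}.
    Root yew: left subtree has 1 node {sage}, right has 3 {ash, pear, elm}.
      Root elm: left subtree has 2 nodes {ash, pear}, right has 0 { }.
        Root pear: left subtree has 1 node {ash}, right has 0 { }.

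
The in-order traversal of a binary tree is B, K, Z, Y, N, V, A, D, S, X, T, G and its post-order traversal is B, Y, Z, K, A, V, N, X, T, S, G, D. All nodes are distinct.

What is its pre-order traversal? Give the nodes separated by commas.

The last element of post-order is the root; it splits in-order into left and right subtrees.
Root D: left subtree has 7 nodes {B, K, Z, Y, N, V, A}, right has 4 {S, X, T, G}.
  Root N: left subtree has 4 nodes {B, K, Z, Y}, right has 2 {V, A}.
    Root K: left subtree has 1 node {B}, right has 2 {Z, Y}.
      Root Z: left subtree has 0 nodes { }, right has 1 {Y}.
    Root V: left subtree has 0 nodes { }, right has 1 {A}.
  Root G: left subtree has 3 nodes {S, X, T}, right has 0 { }.
    Root S: left subtree has 0 nodes { }, right has 2 {X, T}.
      Root T: left subtree has 1 node {X}, right has 0 { }.

D, N, K, B, Z, Y, V, A, G, S, T, X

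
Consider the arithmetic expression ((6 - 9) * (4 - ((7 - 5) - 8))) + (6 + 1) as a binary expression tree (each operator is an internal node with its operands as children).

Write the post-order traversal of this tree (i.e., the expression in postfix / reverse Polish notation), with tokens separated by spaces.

6 9 - 4 7 5 - 8 - - * 6 1 + +

Post-order on an expression tree gives postfix notation: for each operator, emit left operand, right operand, then the operator.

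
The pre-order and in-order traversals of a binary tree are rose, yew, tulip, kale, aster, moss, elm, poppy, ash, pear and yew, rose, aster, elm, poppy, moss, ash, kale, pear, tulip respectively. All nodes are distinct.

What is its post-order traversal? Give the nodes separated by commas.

yew, poppy, elm, ash, moss, aster, pear, kale, tulip, rose

The first element of pre-order is the root; it splits in-order into left and right subtrees.
Root rose: left subtree has 1 node {yew}, right has 8 {aster, elm, poppy, moss, ash, kale, pear, tulip}.
  Root tulip: left subtree has 7 nodes {aster, elm, poppy, moss, ash, kale, pear}, right has 0 { }.
    Root kale: left subtree has 5 nodes {aster, elm, poppy, moss, ash}, right has 1 {pear}.
      Root aster: left subtree has 0 nodes { }, right has 4 {elm, poppy, moss, ash}.
        Root moss: left subtree has 2 nodes {elm, poppy}, right has 1 {ash}.
          Root elm: left subtree has 0 nodes { }, right has 1 {poppy}.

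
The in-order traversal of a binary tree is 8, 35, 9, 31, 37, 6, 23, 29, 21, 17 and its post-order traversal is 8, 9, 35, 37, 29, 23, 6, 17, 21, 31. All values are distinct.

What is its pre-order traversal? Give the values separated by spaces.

31 35 8 9 21 6 37 23 29 17

The last element of post-order is the root; it splits in-order into left and right subtrees.
Root 31: left subtree has 3 nodes {8, 35, 9}, right has 6 {37, 6, 23, 29, 21, 17}.
  Root 35: left subtree has 1 node {8}, right has 1 {9}.
  Root 21: left subtree has 4 nodes {37, 6, 23, 29}, right has 1 {17}.
    Root 6: left subtree has 1 node {37}, right has 2 {23, 29}.
      Root 23: left subtree has 0 nodes { }, right has 1 {29}.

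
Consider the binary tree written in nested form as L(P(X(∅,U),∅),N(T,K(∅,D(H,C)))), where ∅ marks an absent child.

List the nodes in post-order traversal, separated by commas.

U, X, P, T, H, C, D, K, N, L

Post-order visits the left subtree, then the right subtree, then the node.
At L: go left to P.
  At P: go left to X.
    At X: no left child.
    At X: go right to U.
      U is a leaf — visit U.
    Visit X.
  At P: no right child.
  Visit P.
At L: go right to N.
  At N: go left to T.
    T is a leaf — visit T.
  At N: go right to K.
    At K: no left child.
    At K: go right to D.
      At D: go left to H.
        H is a leaf — visit H.
      At D: go right to C.
        C is a leaf — visit C.
      Visit D.
    Visit K.
  Visit N.
Visit L.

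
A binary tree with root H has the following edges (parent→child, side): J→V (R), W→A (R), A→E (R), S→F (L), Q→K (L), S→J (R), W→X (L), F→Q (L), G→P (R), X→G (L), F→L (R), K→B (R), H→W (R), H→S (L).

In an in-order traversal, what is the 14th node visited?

In-order visits the left subtree, then the node, then the right subtree.
At H: go left to S.
  At S: go left to F.
    At F: go left to Q.
      At Q: go left to K.
        At K: no left child.
        Visit K.
        At K: go right to B.
          B is a leaf — visit B.
      Visit Q.
      At Q: no right child.
    Visit F.
    At F: go right to L.
      L is a leaf — visit L.
  Visit S.
  At S: go right to J.
    At J: no left child.
    Visit J.
    At J: go right to V.
      V is a leaf — visit V.
Visit H.
At H: go right to W.
  At W: go left to X.
    At X: go left to G.
      At G: no left child.
      Visit G.
      At G: go right to P.
        P is a leaf — visit P.
    Visit X.
    At X: no right child.
  Visit W.
  At W: go right to A.
    At A: no left child.
    Visit A.
    At A: go right to E.
      E is a leaf — visit E.
Full in-order sequence: K, B, Q, F, L, S, J, V, H, G, P, X, W, A, E.

A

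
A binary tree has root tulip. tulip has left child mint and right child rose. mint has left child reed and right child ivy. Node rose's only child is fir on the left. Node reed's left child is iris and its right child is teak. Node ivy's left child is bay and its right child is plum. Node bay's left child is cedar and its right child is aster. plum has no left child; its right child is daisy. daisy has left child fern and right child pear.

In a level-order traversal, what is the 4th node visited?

Level-order visits nodes level by level from the root, left to right within each level.
Level 0: tulip
Level 1: mint, rose
Level 2: reed, ivy, fir
Level 3: iris, teak, bay, plum
Level 4: cedar, aster, daisy
Level 5: fern, pear
Full level-order sequence: tulip, mint, rose, reed, ivy, fir, iris, teak, bay, plum, cedar, aster, daisy, fern, pear.

reed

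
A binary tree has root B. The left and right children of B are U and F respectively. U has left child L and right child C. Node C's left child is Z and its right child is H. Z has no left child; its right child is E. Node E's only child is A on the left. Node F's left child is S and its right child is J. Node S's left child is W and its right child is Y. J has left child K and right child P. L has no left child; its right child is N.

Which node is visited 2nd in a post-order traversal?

Post-order visits the left subtree, then the right subtree, then the node.
At B: go left to U.
  At U: go left to L.
    At L: no left child.
    At L: go right to N.
      N is a leaf — visit N.
    Visit L.
  At U: go right to C.
    At C: go left to Z.
      At Z: no left child.
      At Z: go right to E.
        At E: go left to A.
          A is a leaf — visit A.
        At E: no right child.
        Visit E.
      Visit Z.
    At C: go right to H.
      H is a leaf — visit H.
    Visit C.
  Visit U.
At B: go right to F.
  At F: go left to S.
    At S: go left to W.
      W is a leaf — visit W.
    At S: go right to Y.
      Y is a leaf — visit Y.
    Visit S.
  At F: go right to J.
    At J: go left to K.
      K is a leaf — visit K.
    At J: go right to P.
      P is a leaf — visit P.
    Visit J.
  Visit F.
Visit B.
Full post-order sequence: N, L, A, E, Z, H, C, U, W, Y, S, K, P, J, F, B.

L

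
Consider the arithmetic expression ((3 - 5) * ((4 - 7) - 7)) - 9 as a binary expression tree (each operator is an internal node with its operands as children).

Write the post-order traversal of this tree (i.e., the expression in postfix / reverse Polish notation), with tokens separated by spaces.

Post-order on an expression tree gives postfix notation: for each operator, emit left operand, right operand, then the operator.

3 5 - 4 7 - 7 - * 9 -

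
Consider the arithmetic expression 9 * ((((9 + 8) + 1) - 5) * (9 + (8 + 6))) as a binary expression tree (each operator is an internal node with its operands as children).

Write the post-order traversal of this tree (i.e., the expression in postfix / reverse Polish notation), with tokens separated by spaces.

Post-order on an expression tree gives postfix notation: for each operator, emit left operand, right operand, then the operator.

9 9 8 + 1 + 5 - 9 8 6 + + * *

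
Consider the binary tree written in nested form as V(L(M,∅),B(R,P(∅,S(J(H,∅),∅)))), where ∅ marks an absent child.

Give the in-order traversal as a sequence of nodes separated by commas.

M, L, V, R, B, P, H, J, S

In-order visits the left subtree, then the node, then the right subtree.
At V: go left to L.
  At L: go left to M.
    M is a leaf — visit M.
  Visit L.
  At L: no right child.
Visit V.
At V: go right to B.
  At B: go left to R.
    R is a leaf — visit R.
  Visit B.
  At B: go right to P.
    At P: no left child.
    Visit P.
    At P: go right to S.
      At S: go left to J.
        At J: go left to H.
          H is a leaf — visit H.
        Visit J.
        At J: no right child.
      Visit S.
      At S: no right child.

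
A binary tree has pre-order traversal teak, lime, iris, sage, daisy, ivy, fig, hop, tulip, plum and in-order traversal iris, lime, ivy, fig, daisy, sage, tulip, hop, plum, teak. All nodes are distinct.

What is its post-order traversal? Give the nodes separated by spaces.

The first element of pre-order is the root; it splits in-order into left and right subtrees.
Root teak: left subtree has 9 nodes {iris, lime, ivy, fig, daisy, sage, tulip, hop, plum}, right has 0 { }.
  Root lime: left subtree has 1 node {iris}, right has 7 {ivy, fig, daisy, sage, tulip, hop, plum}.
    Root sage: left subtree has 3 nodes {ivy, fig, daisy}, right has 3 {tulip, hop, plum}.
      Root daisy: left subtree has 2 nodes {ivy, fig}, right has 0 { }.
        Root ivy: left subtree has 0 nodes { }, right has 1 {fig}.
      Root hop: left subtree has 1 node {tulip}, right has 1 {plum}.

iris fig ivy daisy tulip plum hop sage lime teak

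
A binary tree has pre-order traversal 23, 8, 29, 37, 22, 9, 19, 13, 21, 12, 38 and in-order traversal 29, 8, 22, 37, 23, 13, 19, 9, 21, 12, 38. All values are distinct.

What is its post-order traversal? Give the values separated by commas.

The first element of pre-order is the root; it splits in-order into left and right subtrees.
Root 23: left subtree has 4 nodes {29, 8, 22, 37}, right has 6 {13, 19, 9, 21, 12, 38}.
  Root 8: left subtree has 1 node {29}, right has 2 {22, 37}.
    Root 37: left subtree has 1 node {22}, right has 0 { }.
  Root 9: left subtree has 2 nodes {13, 19}, right has 3 {21, 12, 38}.
    Root 19: left subtree has 1 node {13}, right has 0 { }.
    Root 21: left subtree has 0 nodes { }, right has 2 {12, 38}.
      Root 12: left subtree has 0 nodes { }, right has 1 {38}.

29, 22, 37, 8, 13, 19, 38, 12, 21, 9, 23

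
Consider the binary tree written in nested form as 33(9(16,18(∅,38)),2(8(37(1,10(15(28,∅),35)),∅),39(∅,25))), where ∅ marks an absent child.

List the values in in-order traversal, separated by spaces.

In-order visits the left subtree, then the node, then the right subtree.
At 33: go left to 9.
  At 9: go left to 16.
    16 is a leaf — visit 16.
  Visit 9.
  At 9: go right to 18.
    At 18: no left child.
    Visit 18.
    At 18: go right to 38.
      38 is a leaf — visit 38.
Visit 33.
At 33: go right to 2.
  At 2: go left to 8.
    At 8: go left to 37.
      At 37: go left to 1.
        1 is a leaf — visit 1.
      Visit 37.
      At 37: go right to 10.
        At 10: go left to 15.
          At 15: go left to 28.
            28 is a leaf — visit 28.
          Visit 15.
          At 15: no right child.
        Visit 10.
        At 10: go right to 35.
          35 is a leaf — visit 35.
    Visit 8.
    At 8: no right child.
  Visit 2.
  At 2: go right to 39.
    At 39: no left child.
    Visit 39.
    At 39: go right to 25.
      25 is a leaf — visit 25.

16 9 18 38 33 1 37 28 15 10 35 8 2 39 25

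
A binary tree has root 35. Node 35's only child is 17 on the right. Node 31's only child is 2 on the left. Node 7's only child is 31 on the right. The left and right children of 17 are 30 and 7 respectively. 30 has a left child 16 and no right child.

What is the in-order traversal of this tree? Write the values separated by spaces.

In-order visits the left subtree, then the node, then the right subtree.
At 35: no left child.
Visit 35.
At 35: go right to 17.
  At 17: go left to 30.
    At 30: go left to 16.
      16 is a leaf — visit 16.
    Visit 30.
    At 30: no right child.
  Visit 17.
  At 17: go right to 7.
    At 7: no left child.
    Visit 7.
    At 7: go right to 31.
      At 31: go left to 2.
        2 is a leaf — visit 2.
      Visit 31.
      At 31: no right child.

35 16 30 17 7 2 31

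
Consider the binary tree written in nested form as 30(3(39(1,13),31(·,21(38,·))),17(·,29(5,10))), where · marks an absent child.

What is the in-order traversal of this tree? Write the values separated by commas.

In-order visits the left subtree, then the node, then the right subtree.
At 30: go left to 3.
  At 3: go left to 39.
    At 39: go left to 1.
      1 is a leaf — visit 1.
    Visit 39.
    At 39: go right to 13.
      13 is a leaf — visit 13.
  Visit 3.
  At 3: go right to 31.
    At 31: no left child.
    Visit 31.
    At 31: go right to 21.
      At 21: go left to 38.
        38 is a leaf — visit 38.
      Visit 21.
      At 21: no right child.
Visit 30.
At 30: go right to 17.
  At 17: no left child.
  Visit 17.
  At 17: go right to 29.
    At 29: go left to 5.
      5 is a leaf — visit 5.
    Visit 29.
    At 29: go right to 10.
      10 is a leaf — visit 10.

1, 39, 13, 3, 31, 38, 21, 30, 17, 5, 29, 10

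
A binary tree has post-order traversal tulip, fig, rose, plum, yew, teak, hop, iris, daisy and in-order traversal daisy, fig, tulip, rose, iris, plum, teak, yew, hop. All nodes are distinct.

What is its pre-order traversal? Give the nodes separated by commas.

daisy, iris, rose, fig, tulip, hop, teak, plum, yew

The last element of post-order is the root; it splits in-order into left and right subtrees.
Root daisy: left subtree has 0 nodes { }, right has 8 {fig, tulip, rose, iris, plum, teak, yew, hop}.
  Root iris: left subtree has 3 nodes {fig, tulip, rose}, right has 4 {plum, teak, yew, hop}.
    Root rose: left subtree has 2 nodes {fig, tulip}, right has 0 { }.
      Root fig: left subtree has 0 nodes { }, right has 1 {tulip}.
    Root hop: left subtree has 3 nodes {plum, teak, yew}, right has 0 { }.
      Root teak: left subtree has 1 node {plum}, right has 1 {yew}.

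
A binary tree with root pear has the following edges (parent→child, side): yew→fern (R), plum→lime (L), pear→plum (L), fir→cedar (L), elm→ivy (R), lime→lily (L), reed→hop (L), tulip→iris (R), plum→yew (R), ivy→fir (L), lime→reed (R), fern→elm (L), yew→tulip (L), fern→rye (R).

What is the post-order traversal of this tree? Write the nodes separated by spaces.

lily hop reed lime iris tulip cedar fir ivy elm rye fern yew plum pear

Post-order visits the left subtree, then the right subtree, then the node.
At pear: go left to plum.
  At plum: go left to lime.
    At lime: go left to lily.
      lily is a leaf — visit lily.
    At lime: go right to reed.
      At reed: go left to hop.
        hop is a leaf — visit hop.
      At reed: no right child.
      Visit reed.
    Visit lime.
  At plum: go right to yew.
    At yew: go left to tulip.
      At tulip: no left child.
      At tulip: go right to iris.
        iris is a leaf — visit iris.
      Visit tulip.
    At yew: go right to fern.
      At fern: go left to elm.
        At elm: no left child.
        At elm: go right to ivy.
          At ivy: go left to fir.
            At fir: go left to cedar.
              cedar is a leaf — visit cedar.
            At fir: no right child.
            Visit fir.
          At ivy: no right child.
          Visit ivy.
        Visit elm.
      At fern: go right to rye.
        rye is a leaf — visit rye.
      Visit fern.
    Visit yew.
  Visit plum.
At pear: no right child.
Visit pear.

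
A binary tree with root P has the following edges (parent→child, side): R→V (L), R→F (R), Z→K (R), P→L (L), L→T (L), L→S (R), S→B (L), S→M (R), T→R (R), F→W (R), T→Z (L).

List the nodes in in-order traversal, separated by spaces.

Z K T V R F W L B S M P

In-order visits the left subtree, then the node, then the right subtree.
At P: go left to L.
  At L: go left to T.
    At T: go left to Z.
      At Z: no left child.
      Visit Z.
      At Z: go right to K.
        K is a leaf — visit K.
    Visit T.
    At T: go right to R.
      At R: go left to V.
        V is a leaf — visit V.
      Visit R.
      At R: go right to F.
        At F: no left child.
        Visit F.
        At F: go right to W.
          W is a leaf — visit W.
  Visit L.
  At L: go right to S.
    At S: go left to B.
      B is a leaf — visit B.
    Visit S.
    At S: go right to M.
      M is a leaf — visit M.
Visit P.
At P: no right child.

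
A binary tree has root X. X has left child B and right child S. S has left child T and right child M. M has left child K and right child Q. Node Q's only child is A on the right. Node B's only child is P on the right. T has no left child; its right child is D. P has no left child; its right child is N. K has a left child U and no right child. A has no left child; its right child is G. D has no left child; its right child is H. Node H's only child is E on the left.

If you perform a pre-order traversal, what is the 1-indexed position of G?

15

Pre-order visits the node, then its left subtree, then its right subtree.
Visit X.
At X: go left to B.
  Visit B.
  At B: no left child.
  At B: go right to P.
    Visit P.
    At P: no left child.
    At P: go right to N.
      N is a leaf — visit N.
At X: go right to S.
  Visit S.
  At S: go left to T.
    Visit T.
    At T: no left child.
    At T: go right to D.
      Visit D.
      At D: no left child.
      At D: go right to H.
        Visit H.
        At H: go left to E.
          E is a leaf — visit E.
        At H: no right child.
  At S: go right to M.
    Visit M.
    At M: go left to K.
      Visit K.
      At K: go left to U.
        U is a leaf — visit U.
      At K: no right child.
    At M: go right to Q.
      Visit Q.
      At Q: no left child.
      At Q: go right to A.
        Visit A.
        At A: no left child.
        At A: go right to G.
          G is a leaf — visit G.
Full pre-order sequence: X, B, P, N, S, T, D, H, E, M, K, U, Q, A, G.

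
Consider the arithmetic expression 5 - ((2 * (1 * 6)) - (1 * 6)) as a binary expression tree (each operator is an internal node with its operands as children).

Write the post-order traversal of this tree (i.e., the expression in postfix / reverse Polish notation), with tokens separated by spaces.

Post-order on an expression tree gives postfix notation: for each operator, emit left operand, right operand, then the operator.

5 2 1 6 * * 1 6 * - -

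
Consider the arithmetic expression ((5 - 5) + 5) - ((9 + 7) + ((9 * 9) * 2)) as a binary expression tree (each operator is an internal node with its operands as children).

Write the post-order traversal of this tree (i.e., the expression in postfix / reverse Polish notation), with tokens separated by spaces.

Post-order on an expression tree gives postfix notation: for each operator, emit left operand, right operand, then the operator.

5 5 - 5 + 9 7 + 9 9 * 2 * + -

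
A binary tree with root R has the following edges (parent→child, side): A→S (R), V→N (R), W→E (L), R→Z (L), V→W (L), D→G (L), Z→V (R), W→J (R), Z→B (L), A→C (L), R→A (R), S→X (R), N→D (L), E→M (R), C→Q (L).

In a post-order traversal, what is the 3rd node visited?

Post-order visits the left subtree, then the right subtree, then the node.
At R: go left to Z.
  At Z: go left to B.
    B is a leaf — visit B.
  At Z: go right to V.
    At V: go left to W.
      At W: go left to E.
        At E: no left child.
        At E: go right to M.
          M is a leaf — visit M.
        Visit E.
      At W: go right to J.
        J is a leaf — visit J.
      Visit W.
    At V: go right to N.
      At N: go left to D.
        At D: go left to G.
          G is a leaf — visit G.
        At D: no right child.
        Visit D.
      At N: no right child.
      Visit N.
    Visit V.
  Visit Z.
At R: go right to A.
  At A: go left to C.
    At C: go left to Q.
      Q is a leaf — visit Q.
    At C: no right child.
    Visit C.
  At A: go right to S.
    At S: no left child.
    At S: go right to X.
      X is a leaf — visit X.
    Visit S.
  Visit A.
Visit R.
Full post-order sequence: B, M, E, J, W, G, D, N, V, Z, Q, C, X, S, A, R.

E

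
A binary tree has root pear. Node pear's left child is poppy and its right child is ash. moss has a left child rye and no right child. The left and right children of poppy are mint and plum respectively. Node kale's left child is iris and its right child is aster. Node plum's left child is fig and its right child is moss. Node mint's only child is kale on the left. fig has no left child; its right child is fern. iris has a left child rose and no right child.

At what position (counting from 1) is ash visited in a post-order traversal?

Post-order visits the left subtree, then the right subtree, then the node.
At pear: go left to poppy.
  At poppy: go left to mint.
    At mint: go left to kale.
      At kale: go left to iris.
        At iris: go left to rose.
          rose is a leaf — visit rose.
        At iris: no right child.
        Visit iris.
      At kale: go right to aster.
        aster is a leaf — visit aster.
      Visit kale.
    At mint: no right child.
    Visit mint.
  At poppy: go right to plum.
    At plum: go left to fig.
      At fig: no left child.
      At fig: go right to fern.
        fern is a leaf — visit fern.
      Visit fig.
    At plum: go right to moss.
      At moss: go left to rye.
        rye is a leaf — visit rye.
      At moss: no right child.
      Visit moss.
    Visit plum.
  Visit poppy.
At pear: go right to ash.
  ash is a leaf — visit ash.
Visit pear.
Full post-order sequence: rose, iris, aster, kale, mint, fern, fig, rye, moss, plum, poppy, ash, pear.

12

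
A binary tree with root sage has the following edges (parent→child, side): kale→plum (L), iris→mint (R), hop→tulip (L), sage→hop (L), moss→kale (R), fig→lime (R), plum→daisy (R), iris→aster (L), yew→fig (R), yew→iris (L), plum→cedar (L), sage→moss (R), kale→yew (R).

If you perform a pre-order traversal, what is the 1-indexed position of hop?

Pre-order visits the node, then its left subtree, then its right subtree.
Visit sage.
At sage: go left to hop.
  Visit hop.
  At hop: go left to tulip.
    tulip is a leaf — visit tulip.
  At hop: no right child.
At sage: go right to moss.
  Visit moss.
  At moss: no left child.
  At moss: go right to kale.
    Visit kale.
    At kale: go left to plum.
      Visit plum.
      At plum: go left to cedar.
        cedar is a leaf — visit cedar.
      At plum: go right to daisy.
        daisy is a leaf — visit daisy.
    At kale: go right to yew.
      Visit yew.
      At yew: go left to iris.
        Visit iris.
        At iris: go left to aster.
          aster is a leaf — visit aster.
        At iris: go right to mint.
          mint is a leaf — visit mint.
      At yew: go right to fig.
        Visit fig.
        At fig: no left child.
        At fig: go right to lime.
          lime is a leaf — visit lime.
Full pre-order sequence: sage, hop, tulip, moss, kale, plum, cedar, daisy, yew, iris, aster, mint, fig, lime.

2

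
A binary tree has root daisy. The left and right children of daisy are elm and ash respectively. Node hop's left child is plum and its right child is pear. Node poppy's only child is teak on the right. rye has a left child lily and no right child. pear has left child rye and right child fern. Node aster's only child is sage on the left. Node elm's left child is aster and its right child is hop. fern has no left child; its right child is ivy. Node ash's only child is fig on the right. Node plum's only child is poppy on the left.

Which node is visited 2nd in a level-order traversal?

Level-order visits nodes level by level from the root, left to right within each level.
Level 0: daisy
Level 1: elm, ash
Level 2: aster, hop, fig
Level 3: sage, plum, pear
Level 4: poppy, rye, fern
Level 5: teak, lily, ivy
Full level-order sequence: daisy, elm, ash, aster, hop, fig, sage, plum, pear, poppy, rye, fern, teak, lily, ivy.

elm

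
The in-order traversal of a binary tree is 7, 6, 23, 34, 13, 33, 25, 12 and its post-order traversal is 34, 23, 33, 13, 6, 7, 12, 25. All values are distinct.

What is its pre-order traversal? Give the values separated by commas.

The last element of post-order is the root; it splits in-order into left and right subtrees.
Root 25: left subtree has 6 nodes {7, 6, 23, 34, 13, 33}, right has 1 {12}.
  Root 7: left subtree has 0 nodes { }, right has 5 {6, 23, 34, 13, 33}.
    Root 6: left subtree has 0 nodes { }, right has 4 {23, 34, 13, 33}.
      Root 13: left subtree has 2 nodes {23, 34}, right has 1 {33}.
        Root 23: left subtree has 0 nodes { }, right has 1 {34}.

25, 7, 6, 13, 23, 34, 33, 12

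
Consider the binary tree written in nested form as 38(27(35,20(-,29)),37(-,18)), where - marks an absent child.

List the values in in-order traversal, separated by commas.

In-order visits the left subtree, then the node, then the right subtree.
At 38: go left to 27.
  At 27: go left to 35.
    35 is a leaf — visit 35.
  Visit 27.
  At 27: go right to 20.
    At 20: no left child.
    Visit 20.
    At 20: go right to 29.
      29 is a leaf — visit 29.
Visit 38.
At 38: go right to 37.
  At 37: no left child.
  Visit 37.
  At 37: go right to 18.
    18 is a leaf — visit 18.

35, 27, 20, 29, 38, 37, 18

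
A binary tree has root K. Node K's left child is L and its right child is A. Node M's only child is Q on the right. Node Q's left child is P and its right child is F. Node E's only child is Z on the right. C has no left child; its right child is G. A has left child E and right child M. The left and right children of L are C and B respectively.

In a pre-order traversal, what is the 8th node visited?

Pre-order visits the node, then its left subtree, then its right subtree.
Visit K.
At K: go left to L.
  Visit L.
  At L: go left to C.
    Visit C.
    At C: no left child.
    At C: go right to G.
      G is a leaf — visit G.
  At L: go right to B.
    B is a leaf — visit B.
At K: go right to A.
  Visit A.
  At A: go left to E.
    Visit E.
    At E: no left child.
    At E: go right to Z.
      Z is a leaf — visit Z.
  At A: go right to M.
    Visit M.
    At M: no left child.
    At M: go right to Q.
      Visit Q.
      At Q: go left to P.
        P is a leaf — visit P.
      At Q: go right to F.
        F is a leaf — visit F.
Full pre-order sequence: K, L, C, G, B, A, E, Z, M, Q, P, F.

Z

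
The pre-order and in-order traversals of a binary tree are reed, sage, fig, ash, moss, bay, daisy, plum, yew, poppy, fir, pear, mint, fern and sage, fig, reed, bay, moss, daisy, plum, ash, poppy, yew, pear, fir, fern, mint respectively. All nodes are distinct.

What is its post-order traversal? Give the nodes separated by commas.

The first element of pre-order is the root; it splits in-order into left and right subtrees.
Root reed: left subtree has 2 nodes {sage, fig}, right has 11 {bay, moss, daisy, plum, ash, poppy, yew, pear, fir, fern, mint}.
  Root sage: left subtree has 0 nodes { }, right has 1 {fig}.
  Root ash: left subtree has 4 nodes {bay, moss, daisy, plum}, right has 6 {poppy, yew, pear, fir, fern, mint}.
    Root moss: left subtree has 1 node {bay}, right has 2 {daisy, plum}.
      Root daisy: left subtree has 0 nodes { }, right has 1 {plum}.
    Root yew: left subtree has 1 node {poppy}, right has 4 {pear, fir, fern, mint}.
      Root fir: left subtree has 1 node {pear}, right has 2 {fern, mint}.
        Root mint: left subtree has 1 node {fern}, right has 0 { }.

fig, sage, bay, plum, daisy, moss, poppy, pear, fern, mint, fir, yew, ash, reed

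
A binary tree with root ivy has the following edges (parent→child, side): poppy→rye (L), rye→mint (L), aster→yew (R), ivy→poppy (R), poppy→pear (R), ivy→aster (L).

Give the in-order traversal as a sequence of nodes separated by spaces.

In-order visits the left subtree, then the node, then the right subtree.
At ivy: go left to aster.
  At aster: no left child.
  Visit aster.
  At aster: go right to yew.
    yew is a leaf — visit yew.
Visit ivy.
At ivy: go right to poppy.
  At poppy: go left to rye.
    At rye: go left to mint.
      mint is a leaf — visit mint.
    Visit rye.
    At rye: no right child.
  Visit poppy.
  At poppy: go right to pear.
    pear is a leaf — visit pear.

aster yew ivy mint rye poppy pear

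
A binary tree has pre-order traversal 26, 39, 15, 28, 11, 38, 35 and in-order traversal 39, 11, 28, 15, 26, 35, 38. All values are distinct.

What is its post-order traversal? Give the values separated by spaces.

11 28 15 39 35 38 26

The first element of pre-order is the root; it splits in-order into left and right subtrees.
Root 26: left subtree has 4 nodes {39, 11, 28, 15}, right has 2 {35, 38}.
  Root 39: left subtree has 0 nodes { }, right has 3 {11, 28, 15}.
    Root 15: left subtree has 2 nodes {11, 28}, right has 0 { }.
      Root 28: left subtree has 1 node {11}, right has 0 { }.
  Root 38: left subtree has 1 node {35}, right has 0 { }.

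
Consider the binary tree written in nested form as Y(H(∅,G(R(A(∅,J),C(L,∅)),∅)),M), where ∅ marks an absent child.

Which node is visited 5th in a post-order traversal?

Post-order visits the left subtree, then the right subtree, then the node.
At Y: go left to H.
  At H: no left child.
  At H: go right to G.
    At G: go left to R.
      At R: go left to A.
        At A: no left child.
        At A: go right to J.
          J is a leaf — visit J.
        Visit A.
      At R: go right to C.
        At C: go left to L.
          L is a leaf — visit L.
        At C: no right child.
        Visit C.
      Visit R.
    At G: no right child.
    Visit G.
  Visit H.
At Y: go right to M.
  M is a leaf — visit M.
Visit Y.
Full post-order sequence: J, A, L, C, R, G, H, M, Y.

R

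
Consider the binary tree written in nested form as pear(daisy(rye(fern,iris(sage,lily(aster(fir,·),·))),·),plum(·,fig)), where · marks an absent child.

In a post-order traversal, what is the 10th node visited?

plum

Post-order visits the left subtree, then the right subtree, then the node.
At pear: go left to daisy.
  At daisy: go left to rye.
    At rye: go left to fern.
      fern is a leaf — visit fern.
    At rye: go right to iris.
      At iris: go left to sage.
        sage is a leaf — visit sage.
      At iris: go right to lily.
        At lily: go left to aster.
          At aster: go left to fir.
            fir is a leaf — visit fir.
          At aster: no right child.
          Visit aster.
        At lily: no right child.
        Visit lily.
      Visit iris.
    Visit rye.
  At daisy: no right child.
  Visit daisy.
At pear: go right to plum.
  At plum: no left child.
  At plum: go right to fig.
    fig is a leaf — visit fig.
  Visit plum.
Visit pear.
Full post-order sequence: fern, sage, fir, aster, lily, iris, rye, daisy, fig, plum, pear.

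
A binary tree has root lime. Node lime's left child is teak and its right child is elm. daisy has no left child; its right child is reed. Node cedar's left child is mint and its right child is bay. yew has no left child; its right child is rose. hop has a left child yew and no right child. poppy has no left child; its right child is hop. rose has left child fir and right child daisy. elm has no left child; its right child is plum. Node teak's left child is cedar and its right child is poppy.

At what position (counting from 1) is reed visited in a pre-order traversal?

12

Pre-order visits the node, then its left subtree, then its right subtree.
Visit lime.
At lime: go left to teak.
  Visit teak.
  At teak: go left to cedar.
    Visit cedar.
    At cedar: go left to mint.
      mint is a leaf — visit mint.
    At cedar: go right to bay.
      bay is a leaf — visit bay.
  At teak: go right to poppy.
    Visit poppy.
    At poppy: no left child.
    At poppy: go right to hop.
      Visit hop.
      At hop: go left to yew.
        Visit yew.
        At yew: no left child.
        At yew: go right to rose.
          Visit rose.
          At rose: go left to fir.
            fir is a leaf — visit fir.
          At rose: go right to daisy.
            Visit daisy.
            At daisy: no left child.
            At daisy: go right to reed.
              reed is a leaf — visit reed.
      At hop: no right child.
At lime: go right to elm.
  Visit elm.
  At elm: no left child.
  At elm: go right to plum.
    plum is a leaf — visit plum.
Full pre-order sequence: lime, teak, cedar, mint, bay, poppy, hop, yew, rose, fir, daisy, reed, elm, plum.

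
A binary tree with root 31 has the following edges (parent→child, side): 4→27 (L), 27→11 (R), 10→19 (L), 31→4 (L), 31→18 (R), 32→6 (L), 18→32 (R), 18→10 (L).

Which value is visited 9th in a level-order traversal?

Level-order visits nodes level by level from the root, left to right within each level.
Level 0: 31
Level 1: 4, 18
Level 2: 27, 10, 32
Level 3: 11, 19, 6
Full level-order sequence: 31, 4, 18, 27, 10, 32, 11, 19, 6.

6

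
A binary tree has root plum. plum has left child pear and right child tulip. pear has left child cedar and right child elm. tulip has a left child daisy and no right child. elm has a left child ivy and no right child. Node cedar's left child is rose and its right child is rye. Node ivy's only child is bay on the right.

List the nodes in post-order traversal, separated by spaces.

rose rye cedar bay ivy elm pear daisy tulip plum

Post-order visits the left subtree, then the right subtree, then the node.
At plum: go left to pear.
  At pear: go left to cedar.
    At cedar: go left to rose.
      rose is a leaf — visit rose.
    At cedar: go right to rye.
      rye is a leaf — visit rye.
    Visit cedar.
  At pear: go right to elm.
    At elm: go left to ivy.
      At ivy: no left child.
      At ivy: go right to bay.
        bay is a leaf — visit bay.
      Visit ivy.
    At elm: no right child.
    Visit elm.
  Visit pear.
At plum: go right to tulip.
  At tulip: go left to daisy.
    daisy is a leaf — visit daisy.
  At tulip: no right child.
  Visit tulip.
Visit plum.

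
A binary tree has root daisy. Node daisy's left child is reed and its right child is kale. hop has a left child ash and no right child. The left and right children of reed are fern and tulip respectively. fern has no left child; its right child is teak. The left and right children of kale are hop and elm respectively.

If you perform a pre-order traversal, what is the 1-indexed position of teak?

4

Pre-order visits the node, then its left subtree, then its right subtree.
Visit daisy.
At daisy: go left to reed.
  Visit reed.
  At reed: go left to fern.
    Visit fern.
    At fern: no left child.
    At fern: go right to teak.
      teak is a leaf — visit teak.
  At reed: go right to tulip.
    tulip is a leaf — visit tulip.
At daisy: go right to kale.
  Visit kale.
  At kale: go left to hop.
    Visit hop.
    At hop: go left to ash.
      ash is a leaf — visit ash.
    At hop: no right child.
  At kale: go right to elm.
    elm is a leaf — visit elm.
Full pre-order sequence: daisy, reed, fern, teak, tulip, kale, hop, ash, elm.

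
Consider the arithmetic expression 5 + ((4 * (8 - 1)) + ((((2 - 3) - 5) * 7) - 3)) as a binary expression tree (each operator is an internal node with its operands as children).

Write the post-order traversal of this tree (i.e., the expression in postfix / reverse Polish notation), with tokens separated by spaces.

5 4 8 1 - * 2 3 - 5 - 7 * 3 - + +

Post-order on an expression tree gives postfix notation: for each operator, emit left operand, right operand, then the operator.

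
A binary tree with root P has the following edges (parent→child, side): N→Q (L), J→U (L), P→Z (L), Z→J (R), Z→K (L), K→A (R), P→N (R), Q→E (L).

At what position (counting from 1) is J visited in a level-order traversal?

5

Level-order visits nodes level by level from the root, left to right within each level.
Level 0: P
Level 1: Z, N
Level 2: K, J, Q
Level 3: A, U, E
Full level-order sequence: P, Z, N, K, J, Q, A, U, E.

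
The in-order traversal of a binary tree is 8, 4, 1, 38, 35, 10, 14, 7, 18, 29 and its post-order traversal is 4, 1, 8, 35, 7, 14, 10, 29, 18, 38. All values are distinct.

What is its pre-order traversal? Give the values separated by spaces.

The last element of post-order is the root; it splits in-order into left and right subtrees.
Root 38: left subtree has 3 nodes {8, 4, 1}, right has 6 {35, 10, 14, 7, 18, 29}.
  Root 8: left subtree has 0 nodes { }, right has 2 {4, 1}.
    Root 1: left subtree has 1 node {4}, right has 0 { }.
  Root 18: left subtree has 4 nodes {35, 10, 14, 7}, right has 1 {29}.
    Root 10: left subtree has 1 node {35}, right has 2 {14, 7}.
      Root 14: left subtree has 0 nodes { }, right has 1 {7}.

38 8 1 4 18 10 35 14 7 29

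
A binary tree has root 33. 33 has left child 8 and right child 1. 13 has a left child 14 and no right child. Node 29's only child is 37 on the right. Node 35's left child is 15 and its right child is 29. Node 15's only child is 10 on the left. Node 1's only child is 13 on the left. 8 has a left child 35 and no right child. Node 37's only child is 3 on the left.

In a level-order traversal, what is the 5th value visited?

13

Level-order visits nodes level by level from the root, left to right within each level.
Level 0: 33
Level 1: 8, 1
Level 2: 35, 13
Level 3: 15, 29, 14
Level 4: 10, 37
Level 5: 3
Full level-order sequence: 33, 8, 1, 35, 13, 15, 29, 14, 10, 37, 3.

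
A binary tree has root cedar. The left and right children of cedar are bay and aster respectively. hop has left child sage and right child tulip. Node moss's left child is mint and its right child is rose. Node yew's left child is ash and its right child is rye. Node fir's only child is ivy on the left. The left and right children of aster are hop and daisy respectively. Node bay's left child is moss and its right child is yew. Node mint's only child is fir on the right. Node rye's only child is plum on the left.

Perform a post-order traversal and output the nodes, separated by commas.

ivy, fir, mint, rose, moss, ash, plum, rye, yew, bay, sage, tulip, hop, daisy, aster, cedar

Post-order visits the left subtree, then the right subtree, then the node.
At cedar: go left to bay.
  At bay: go left to moss.
    At moss: go left to mint.
      At mint: no left child.
      At mint: go right to fir.
        At fir: go left to ivy.
          ivy is a leaf — visit ivy.
        At fir: no right child.
        Visit fir.
      Visit mint.
    At moss: go right to rose.
      rose is a leaf — visit rose.
    Visit moss.
  At bay: go right to yew.
    At yew: go left to ash.
      ash is a leaf — visit ash.
    At yew: go right to rye.
      At rye: go left to plum.
        plum is a leaf — visit plum.
      At rye: no right child.
      Visit rye.
    Visit yew.
  Visit bay.
At cedar: go right to aster.
  At aster: go left to hop.
    At hop: go left to sage.
      sage is a leaf — visit sage.
    At hop: go right to tulip.
      tulip is a leaf — visit tulip.
    Visit hop.
  At aster: go right to daisy.
    daisy is a leaf — visit daisy.
  Visit aster.
Visit cedar.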